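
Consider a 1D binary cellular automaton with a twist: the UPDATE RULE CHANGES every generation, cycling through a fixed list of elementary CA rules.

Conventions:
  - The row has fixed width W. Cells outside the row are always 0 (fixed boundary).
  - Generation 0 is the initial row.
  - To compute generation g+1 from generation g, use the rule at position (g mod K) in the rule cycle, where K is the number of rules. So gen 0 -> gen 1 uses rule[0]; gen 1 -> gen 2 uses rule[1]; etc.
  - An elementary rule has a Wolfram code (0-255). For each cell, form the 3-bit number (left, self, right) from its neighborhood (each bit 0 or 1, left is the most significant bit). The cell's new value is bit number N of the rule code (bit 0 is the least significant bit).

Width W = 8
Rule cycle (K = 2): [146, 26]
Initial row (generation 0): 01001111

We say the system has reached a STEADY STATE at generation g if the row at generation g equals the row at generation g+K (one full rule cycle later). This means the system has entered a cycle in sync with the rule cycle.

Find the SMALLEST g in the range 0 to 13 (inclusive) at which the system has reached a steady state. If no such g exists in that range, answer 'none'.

Gen 0: 01001111
Gen 1 (rule 146): 10110110
Gen 2 (rule 26): 00100101
Gen 3 (rule 146): 01011000
Gen 4 (rule 26): 10010100
Gen 5 (rule 146): 01100010
Gen 6 (rule 26): 11010101
Gen 7 (rule 146): 00000000
Gen 8 (rule 26): 00000000
Gen 9 (rule 146): 00000000
Gen 10 (rule 26): 00000000
Gen 11 (rule 146): 00000000
Gen 12 (rule 26): 00000000
Gen 13 (rule 146): 00000000
Gen 14 (rule 26): 00000000
Gen 15 (rule 146): 00000000

Answer: 7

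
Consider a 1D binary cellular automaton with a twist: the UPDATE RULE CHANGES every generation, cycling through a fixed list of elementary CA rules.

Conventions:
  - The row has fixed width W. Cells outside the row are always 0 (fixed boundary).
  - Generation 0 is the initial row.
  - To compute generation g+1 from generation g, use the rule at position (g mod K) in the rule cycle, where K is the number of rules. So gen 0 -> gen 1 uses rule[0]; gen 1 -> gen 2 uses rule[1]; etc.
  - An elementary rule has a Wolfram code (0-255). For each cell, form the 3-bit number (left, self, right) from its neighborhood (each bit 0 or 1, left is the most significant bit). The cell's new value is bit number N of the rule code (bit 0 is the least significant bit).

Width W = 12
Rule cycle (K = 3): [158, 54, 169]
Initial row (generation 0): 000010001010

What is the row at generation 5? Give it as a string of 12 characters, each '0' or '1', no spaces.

Gen 0: 000010001010
Gen 1 (rule 158): 000111011011
Gen 2 (rule 54): 001000100100
Gen 3 (rule 169): 100010000001
Gen 4 (rule 158): 110111000011
Gen 5 (rule 54): 001000100100

Answer: 001000100100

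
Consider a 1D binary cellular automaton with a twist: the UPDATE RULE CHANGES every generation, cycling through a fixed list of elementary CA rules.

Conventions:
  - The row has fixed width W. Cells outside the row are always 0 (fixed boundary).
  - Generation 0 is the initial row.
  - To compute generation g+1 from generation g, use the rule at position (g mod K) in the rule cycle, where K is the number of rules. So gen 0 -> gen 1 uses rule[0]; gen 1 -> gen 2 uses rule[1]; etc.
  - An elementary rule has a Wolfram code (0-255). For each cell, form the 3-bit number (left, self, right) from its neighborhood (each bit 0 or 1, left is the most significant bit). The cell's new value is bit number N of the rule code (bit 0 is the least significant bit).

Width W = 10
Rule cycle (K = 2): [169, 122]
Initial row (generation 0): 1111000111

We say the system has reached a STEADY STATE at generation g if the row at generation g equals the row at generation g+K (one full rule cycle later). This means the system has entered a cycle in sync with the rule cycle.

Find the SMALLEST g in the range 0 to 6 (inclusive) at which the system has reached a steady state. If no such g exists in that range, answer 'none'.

Answer: none

Derivation:
Gen 0: 1111000111
Gen 1 (rule 169): 1110010110
Gen 2 (rule 122): 1011101111
Gen 3 (rule 169): 0111011110
Gen 4 (rule 122): 1101110011
Gen 5 (rule 169): 1011100010
Gen 6 (rule 122): 0110110101
Gen 7 (rule 169): 0101101010
Gen 8 (rule 122): 1011110101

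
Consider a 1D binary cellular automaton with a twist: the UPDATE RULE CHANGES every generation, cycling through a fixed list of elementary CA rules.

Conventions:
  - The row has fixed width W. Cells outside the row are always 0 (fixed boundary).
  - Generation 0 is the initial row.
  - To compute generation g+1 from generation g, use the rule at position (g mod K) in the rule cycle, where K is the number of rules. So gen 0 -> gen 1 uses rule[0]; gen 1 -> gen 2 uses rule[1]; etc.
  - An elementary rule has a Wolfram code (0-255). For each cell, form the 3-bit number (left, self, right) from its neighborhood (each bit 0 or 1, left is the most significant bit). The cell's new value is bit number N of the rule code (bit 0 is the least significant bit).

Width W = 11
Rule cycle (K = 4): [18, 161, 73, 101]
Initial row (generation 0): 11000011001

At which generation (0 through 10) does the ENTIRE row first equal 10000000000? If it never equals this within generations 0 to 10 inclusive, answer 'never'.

Gen 0: 11000011001
Gen 1 (rule 18): 00100100110
Gen 2 (rule 161): 10000000000
Gen 3 (rule 73): 00111111111
Gen 4 (rule 101): 10000000001
Gen 5 (rule 18): 01000000010
Gen 6 (rule 161): 00011111000
Gen 7 (rule 73): 11010001011
Gen 8 (rule 101): 01110101101
Gen 9 (rule 18): 10000000000
Gen 10 (rule 161): 00111111111

Answer: 2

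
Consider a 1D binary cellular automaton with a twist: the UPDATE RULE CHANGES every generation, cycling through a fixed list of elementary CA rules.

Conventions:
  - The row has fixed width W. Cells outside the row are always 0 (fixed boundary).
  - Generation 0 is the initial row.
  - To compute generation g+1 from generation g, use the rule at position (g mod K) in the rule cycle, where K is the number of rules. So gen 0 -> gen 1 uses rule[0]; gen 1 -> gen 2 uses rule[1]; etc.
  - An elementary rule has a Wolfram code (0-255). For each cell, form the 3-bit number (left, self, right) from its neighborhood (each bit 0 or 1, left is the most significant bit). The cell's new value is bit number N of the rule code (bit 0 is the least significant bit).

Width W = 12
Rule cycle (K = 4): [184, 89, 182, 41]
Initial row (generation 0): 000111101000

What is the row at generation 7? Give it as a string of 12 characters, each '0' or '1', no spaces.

Answer: 000101111110

Derivation:
Gen 0: 000111101000
Gen 1 (rule 184): 000111010100
Gen 2 (rule 89): 110101000011
Gen 3 (rule 182): 001111100100
Gen 4 (rule 41): 101000000001
Gen 5 (rule 184): 010100000000
Gen 6 (rule 89): 000011111111
Gen 7 (rule 182): 000101111110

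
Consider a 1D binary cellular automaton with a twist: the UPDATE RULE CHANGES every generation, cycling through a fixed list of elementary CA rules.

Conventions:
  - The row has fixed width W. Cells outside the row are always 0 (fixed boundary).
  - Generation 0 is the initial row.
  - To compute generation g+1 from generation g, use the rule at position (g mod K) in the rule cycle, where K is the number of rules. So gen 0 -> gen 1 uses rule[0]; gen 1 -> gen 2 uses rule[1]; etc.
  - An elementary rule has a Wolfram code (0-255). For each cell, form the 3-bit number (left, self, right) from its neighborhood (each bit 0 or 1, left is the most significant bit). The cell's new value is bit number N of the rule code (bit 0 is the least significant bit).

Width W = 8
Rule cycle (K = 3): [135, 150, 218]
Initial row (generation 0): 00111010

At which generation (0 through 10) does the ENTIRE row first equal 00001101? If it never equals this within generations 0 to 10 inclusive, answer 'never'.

Gen 0: 00111010
Gen 1 (rule 135): 11010010
Gen 2 (rule 150): 00011111
Gen 3 (rule 218): 00111111
Gen 4 (rule 135): 11011110
Gen 5 (rule 150): 00001101
Gen 6 (rule 218): 00011100
Gen 7 (rule 135): 11101001
Gen 8 (rule 150): 01001111
Gen 9 (rule 218): 10111111
Gen 10 (rule 135): 10011110

Answer: 5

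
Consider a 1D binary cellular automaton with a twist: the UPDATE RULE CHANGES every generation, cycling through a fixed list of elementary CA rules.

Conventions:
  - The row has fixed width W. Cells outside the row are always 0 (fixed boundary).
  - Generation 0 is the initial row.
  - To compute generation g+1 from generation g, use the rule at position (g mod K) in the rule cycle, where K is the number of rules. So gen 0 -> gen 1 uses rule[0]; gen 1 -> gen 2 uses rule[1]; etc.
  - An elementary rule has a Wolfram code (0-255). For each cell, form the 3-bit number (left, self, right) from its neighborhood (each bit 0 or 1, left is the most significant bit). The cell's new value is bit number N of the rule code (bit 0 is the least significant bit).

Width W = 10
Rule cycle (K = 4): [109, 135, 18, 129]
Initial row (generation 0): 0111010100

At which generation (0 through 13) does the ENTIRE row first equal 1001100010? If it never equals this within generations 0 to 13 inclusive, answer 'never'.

Answer: never

Derivation:
Gen 0: 0111010100
Gen 1 (rule 109): 0101111101
Gen 2 (rule 135): 1100111001
Gen 3 (rule 18): 0011000110
Gen 4 (rule 129): 1000010000
Gen 5 (rule 109): 1011010111
Gen 6 (rule 135): 1000010010
Gen 7 (rule 18): 0100101101
Gen 8 (rule 129): 0000000000
Gen 9 (rule 109): 1111111111
Gen 10 (rule 135): 0111111110
Gen 11 (rule 18): 1000000001
Gen 12 (rule 129): 0011111100
Gen 13 (rule 109): 1010000101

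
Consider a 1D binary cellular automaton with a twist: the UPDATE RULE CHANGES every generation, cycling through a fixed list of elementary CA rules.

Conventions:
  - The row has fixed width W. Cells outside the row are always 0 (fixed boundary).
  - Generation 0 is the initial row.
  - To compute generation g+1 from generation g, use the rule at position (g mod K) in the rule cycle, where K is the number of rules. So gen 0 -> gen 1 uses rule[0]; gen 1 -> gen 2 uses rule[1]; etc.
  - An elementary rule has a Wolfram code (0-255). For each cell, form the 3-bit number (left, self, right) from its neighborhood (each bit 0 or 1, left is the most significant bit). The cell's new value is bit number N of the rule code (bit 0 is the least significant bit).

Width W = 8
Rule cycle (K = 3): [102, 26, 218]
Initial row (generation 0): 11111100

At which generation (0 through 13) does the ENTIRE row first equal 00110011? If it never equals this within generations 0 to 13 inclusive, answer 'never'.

Answer: 4

Derivation:
Gen 0: 11111100
Gen 1 (rule 102): 00000100
Gen 2 (rule 26): 00001010
Gen 3 (rule 218): 00010001
Gen 4 (rule 102): 00110011
Gen 5 (rule 26): 01101110
Gen 6 (rule 218): 11101111
Gen 7 (rule 102): 00110001
Gen 8 (rule 26): 01101010
Gen 9 (rule 218): 11100001
Gen 10 (rule 102): 00100011
Gen 11 (rule 26): 01010110
Gen 12 (rule 218): 10000111
Gen 13 (rule 102): 10001001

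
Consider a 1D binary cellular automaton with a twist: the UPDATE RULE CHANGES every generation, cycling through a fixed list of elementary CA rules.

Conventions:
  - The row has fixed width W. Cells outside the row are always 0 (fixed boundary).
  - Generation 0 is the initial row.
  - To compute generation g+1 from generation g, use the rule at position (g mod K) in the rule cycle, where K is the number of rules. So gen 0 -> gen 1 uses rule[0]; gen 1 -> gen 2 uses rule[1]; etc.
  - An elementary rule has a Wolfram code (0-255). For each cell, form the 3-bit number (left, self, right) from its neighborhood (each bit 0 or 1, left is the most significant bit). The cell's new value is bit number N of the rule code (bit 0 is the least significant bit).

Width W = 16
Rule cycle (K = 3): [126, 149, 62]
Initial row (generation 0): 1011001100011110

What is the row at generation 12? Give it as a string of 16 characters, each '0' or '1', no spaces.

Gen 0: 1011001100011110
Gen 1 (rule 126): 1111111110110011
Gen 2 (rule 149): 0111111100001000
Gen 3 (rule 62): 1100000010011100
Gen 4 (rule 126): 1110000111110110
Gen 5 (rule 149): 0101110011100001
Gen 6 (rule 62): 1111001110010011
Gen 7 (rule 126): 1001111011111111
Gen 8 (rule 149): 1100110001111110
Gen 9 (rule 62): 1011101011000001
Gen 10 (rule 126): 1110111111100011
Gen 11 (rule 149): 0100011111011000
Gen 12 (rule 62): 1110110000110100

Answer: 1110110000110100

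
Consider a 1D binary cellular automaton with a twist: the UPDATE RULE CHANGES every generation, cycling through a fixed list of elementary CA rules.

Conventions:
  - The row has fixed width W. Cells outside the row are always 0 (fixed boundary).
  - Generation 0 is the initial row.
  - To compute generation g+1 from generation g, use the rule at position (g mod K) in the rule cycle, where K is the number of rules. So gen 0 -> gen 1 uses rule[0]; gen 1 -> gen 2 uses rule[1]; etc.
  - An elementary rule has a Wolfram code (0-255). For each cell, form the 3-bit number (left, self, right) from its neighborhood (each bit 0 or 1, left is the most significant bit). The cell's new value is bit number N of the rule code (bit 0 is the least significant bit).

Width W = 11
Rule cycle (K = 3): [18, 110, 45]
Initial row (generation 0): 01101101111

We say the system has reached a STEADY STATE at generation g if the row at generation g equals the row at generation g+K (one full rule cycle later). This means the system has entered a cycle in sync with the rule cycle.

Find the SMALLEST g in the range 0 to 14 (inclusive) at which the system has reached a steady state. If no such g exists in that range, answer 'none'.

Gen 0: 01101101111
Gen 1 (rule 18): 10000000000
Gen 2 (rule 110): 10000000000
Gen 3 (rule 45): 10111111111
Gen 4 (rule 18): 00000000000
Gen 5 (rule 110): 00000000000
Gen 6 (rule 45): 11111111111
Gen 7 (rule 18): 00000000000
Gen 8 (rule 110): 00000000000
Gen 9 (rule 45): 11111111111
Gen 10 (rule 18): 00000000000
Gen 11 (rule 110): 00000000000
Gen 12 (rule 45): 11111111111
Gen 13 (rule 18): 00000000000
Gen 14 (rule 110): 00000000000
Gen 15 (rule 45): 11111111111
Gen 16 (rule 18): 00000000000
Gen 17 (rule 110): 00000000000

Answer: 4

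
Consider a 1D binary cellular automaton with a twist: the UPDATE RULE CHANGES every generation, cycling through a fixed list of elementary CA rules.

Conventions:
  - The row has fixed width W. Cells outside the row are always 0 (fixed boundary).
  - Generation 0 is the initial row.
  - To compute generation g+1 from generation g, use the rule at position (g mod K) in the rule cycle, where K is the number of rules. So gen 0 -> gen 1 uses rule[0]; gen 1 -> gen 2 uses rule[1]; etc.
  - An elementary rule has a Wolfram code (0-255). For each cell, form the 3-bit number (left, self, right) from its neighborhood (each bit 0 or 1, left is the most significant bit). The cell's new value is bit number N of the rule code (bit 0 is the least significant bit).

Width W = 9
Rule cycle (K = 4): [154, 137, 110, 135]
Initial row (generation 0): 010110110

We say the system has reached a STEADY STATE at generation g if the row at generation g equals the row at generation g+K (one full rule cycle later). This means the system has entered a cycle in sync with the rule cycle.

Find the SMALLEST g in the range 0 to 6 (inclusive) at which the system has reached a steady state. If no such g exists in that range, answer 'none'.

Gen 0: 010110110
Gen 1 (rule 154): 100100101
Gen 2 (rule 137): 000000000
Gen 3 (rule 110): 000000000
Gen 4 (rule 135): 111111111
Gen 5 (rule 154): 111111110
Gen 6 (rule 137): 111111100
Gen 7 (rule 110): 100000100
Gen 8 (rule 135): 101111101
Gen 9 (rule 154): 001111000
Gen 10 (rule 137): 101110011

Answer: none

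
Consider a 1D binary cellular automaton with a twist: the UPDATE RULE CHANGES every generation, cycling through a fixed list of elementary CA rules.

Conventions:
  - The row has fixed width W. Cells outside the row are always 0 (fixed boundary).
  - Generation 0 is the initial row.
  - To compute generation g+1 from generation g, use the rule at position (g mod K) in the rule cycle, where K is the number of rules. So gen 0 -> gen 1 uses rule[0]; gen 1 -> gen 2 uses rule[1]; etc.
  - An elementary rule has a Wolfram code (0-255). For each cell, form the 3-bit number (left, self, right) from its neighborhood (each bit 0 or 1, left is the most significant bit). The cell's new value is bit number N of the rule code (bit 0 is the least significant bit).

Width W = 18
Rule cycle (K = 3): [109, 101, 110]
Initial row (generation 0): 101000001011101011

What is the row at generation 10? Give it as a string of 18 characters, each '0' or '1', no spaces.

Answer: 111101001111000001

Derivation:
Gen 0: 101000001011101011
Gen 1 (rule 109): 111011101110111111
Gen 2 (rule 101): 001100110011000001
Gen 3 (rule 110): 011101110111000011
Gen 4 (rule 109): 010111011101011011
Gen 5 (rule 101): 011001100111101101
Gen 6 (rule 110): 111011101100111111
Gen 7 (rule 109): 101110111100100001
Gen 8 (rule 101): 110011000100101101
Gen 9 (rule 110): 110111001101111111
Gen 10 (rule 109): 111101001111000001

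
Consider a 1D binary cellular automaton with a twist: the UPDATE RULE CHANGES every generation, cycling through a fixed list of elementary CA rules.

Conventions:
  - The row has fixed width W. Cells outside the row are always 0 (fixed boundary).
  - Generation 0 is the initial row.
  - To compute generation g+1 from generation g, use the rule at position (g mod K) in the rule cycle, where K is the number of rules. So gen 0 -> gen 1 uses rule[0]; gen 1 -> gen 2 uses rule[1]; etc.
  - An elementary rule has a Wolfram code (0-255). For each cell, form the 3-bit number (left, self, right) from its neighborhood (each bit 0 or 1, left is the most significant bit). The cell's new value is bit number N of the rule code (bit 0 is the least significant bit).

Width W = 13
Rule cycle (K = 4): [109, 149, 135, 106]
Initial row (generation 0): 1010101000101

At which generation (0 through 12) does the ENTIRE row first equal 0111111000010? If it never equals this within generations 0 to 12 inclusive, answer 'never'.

Gen 0: 1010101000101
Gen 1 (rule 109): 1111111010111
Gen 2 (rule 149): 0111110010010
Gen 3 (rule 135): 1011100110110
Gen 4 (rule 106): 0110101111110
Gen 5 (rule 109): 0111111000010
Gen 6 (rule 149): 0011110111011
Gen 7 (rule 135): 1101100010000
Gen 8 (rule 106): 1111100100000
Gen 9 (rule 109): 1000100101111
Gen 10 (rule 149): 1110110100110
Gen 11 (rule 135): 0100000101000
Gen 12 (rule 106): 1000001010000

Answer: 5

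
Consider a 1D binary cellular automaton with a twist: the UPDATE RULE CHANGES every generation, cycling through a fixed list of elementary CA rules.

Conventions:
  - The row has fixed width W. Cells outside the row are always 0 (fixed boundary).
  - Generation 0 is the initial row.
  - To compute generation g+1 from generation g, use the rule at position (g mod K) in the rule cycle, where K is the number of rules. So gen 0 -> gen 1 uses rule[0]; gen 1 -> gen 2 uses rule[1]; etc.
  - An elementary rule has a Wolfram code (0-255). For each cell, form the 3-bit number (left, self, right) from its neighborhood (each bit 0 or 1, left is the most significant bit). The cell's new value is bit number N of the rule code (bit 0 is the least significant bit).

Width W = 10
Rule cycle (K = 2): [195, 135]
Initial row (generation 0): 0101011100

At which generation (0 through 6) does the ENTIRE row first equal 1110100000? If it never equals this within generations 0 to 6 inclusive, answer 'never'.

Answer: 4

Derivation:
Gen 0: 0101011100
Gen 1 (rule 195): 1000001101
Gen 2 (rule 135): 1011110001
Gen 3 (rule 195): 0001110110
Gen 4 (rule 135): 1110100000
Gen 5 (rule 195): 0110001111
Gen 6 (rule 135): 1000110110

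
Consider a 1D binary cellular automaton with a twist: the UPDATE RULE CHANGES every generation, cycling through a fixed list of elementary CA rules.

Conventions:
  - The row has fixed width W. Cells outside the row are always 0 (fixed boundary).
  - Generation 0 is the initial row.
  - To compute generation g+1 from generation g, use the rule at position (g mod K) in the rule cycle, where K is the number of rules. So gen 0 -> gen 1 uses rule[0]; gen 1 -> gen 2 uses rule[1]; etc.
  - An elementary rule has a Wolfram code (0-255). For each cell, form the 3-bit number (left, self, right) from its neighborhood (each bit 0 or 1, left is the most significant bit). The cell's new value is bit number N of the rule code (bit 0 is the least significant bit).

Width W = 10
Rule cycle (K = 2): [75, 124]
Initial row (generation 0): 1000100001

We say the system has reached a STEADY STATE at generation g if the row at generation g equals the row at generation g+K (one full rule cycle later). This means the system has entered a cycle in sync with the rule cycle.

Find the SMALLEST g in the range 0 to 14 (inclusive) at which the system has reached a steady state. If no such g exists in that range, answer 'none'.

Answer: none

Derivation:
Gen 0: 1000100001
Gen 1 (rule 75): 0011001110
Gen 2 (rule 124): 0011101011
Gen 3 (rule 75): 1110100011
Gen 4 (rule 124): 1011110011
Gen 5 (rule 75): 0010010111
Gen 6 (rule 124): 0011011101
Gen 7 (rule 75): 1111010100
Gen 8 (rule 124): 1001111110
Gen 9 (rule 75): 0011000010
Gen 10 (rule 124): 0011100011
Gen 11 (rule 75): 1110101111
Gen 12 (rule 124): 1011111001
Gen 13 (rule 75): 0010001010
Gen 14 (rule 124): 0011001111
Gen 15 (rule 75): 1111011001
Gen 16 (rule 124): 1001111101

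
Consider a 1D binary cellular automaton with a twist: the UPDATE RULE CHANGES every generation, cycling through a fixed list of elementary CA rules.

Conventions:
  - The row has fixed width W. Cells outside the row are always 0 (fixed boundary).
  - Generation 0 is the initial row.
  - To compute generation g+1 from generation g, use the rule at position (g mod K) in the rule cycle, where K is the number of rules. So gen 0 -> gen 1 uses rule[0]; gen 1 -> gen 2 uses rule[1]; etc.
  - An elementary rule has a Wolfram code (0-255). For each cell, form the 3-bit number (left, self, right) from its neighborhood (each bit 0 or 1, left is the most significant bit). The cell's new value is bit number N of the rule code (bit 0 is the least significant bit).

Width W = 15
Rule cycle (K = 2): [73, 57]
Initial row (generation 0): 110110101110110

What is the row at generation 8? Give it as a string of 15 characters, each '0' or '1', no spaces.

Answer: 010111111010111

Derivation:
Gen 0: 110110101110110
Gen 1 (rule 73): 110110001010110
Gen 2 (rule 57): 101101100101101
Gen 3 (rule 73): 001101100001100
Gen 4 (rule 57): 101011011101011
Gen 5 (rule 73): 000011010100011
Gen 6 (rule 57): 111010101011010
Gen 7 (rule 73): 101000000011000
Gen 8 (rule 57): 010111111010111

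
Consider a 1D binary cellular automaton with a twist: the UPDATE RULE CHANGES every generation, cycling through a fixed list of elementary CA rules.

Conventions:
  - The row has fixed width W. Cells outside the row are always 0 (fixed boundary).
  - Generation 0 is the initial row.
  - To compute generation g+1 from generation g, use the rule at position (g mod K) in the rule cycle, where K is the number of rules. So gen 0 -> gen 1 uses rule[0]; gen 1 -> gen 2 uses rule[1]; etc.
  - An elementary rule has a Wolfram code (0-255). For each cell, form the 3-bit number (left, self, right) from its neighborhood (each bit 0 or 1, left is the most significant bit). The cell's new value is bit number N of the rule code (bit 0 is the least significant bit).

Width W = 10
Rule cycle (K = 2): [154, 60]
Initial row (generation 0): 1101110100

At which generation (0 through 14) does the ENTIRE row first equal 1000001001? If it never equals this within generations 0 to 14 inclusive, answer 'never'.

Gen 0: 1101110100
Gen 1 (rule 154): 1001100010
Gen 2 (rule 60): 1101010011
Gen 3 (rule 154): 1000001110
Gen 4 (rule 60): 1100001001
Gen 5 (rule 154): 1010010110
Gen 6 (rule 60): 1111011101
Gen 7 (rule 154): 1110011000
Gen 8 (rule 60): 1001010100
Gen 9 (rule 154): 0110000010
Gen 10 (rule 60): 0101000011
Gen 11 (rule 154): 1000100110
Gen 12 (rule 60): 1100110101
Gen 13 (rule 154): 1011100000
Gen 14 (rule 60): 1110010000

Answer: never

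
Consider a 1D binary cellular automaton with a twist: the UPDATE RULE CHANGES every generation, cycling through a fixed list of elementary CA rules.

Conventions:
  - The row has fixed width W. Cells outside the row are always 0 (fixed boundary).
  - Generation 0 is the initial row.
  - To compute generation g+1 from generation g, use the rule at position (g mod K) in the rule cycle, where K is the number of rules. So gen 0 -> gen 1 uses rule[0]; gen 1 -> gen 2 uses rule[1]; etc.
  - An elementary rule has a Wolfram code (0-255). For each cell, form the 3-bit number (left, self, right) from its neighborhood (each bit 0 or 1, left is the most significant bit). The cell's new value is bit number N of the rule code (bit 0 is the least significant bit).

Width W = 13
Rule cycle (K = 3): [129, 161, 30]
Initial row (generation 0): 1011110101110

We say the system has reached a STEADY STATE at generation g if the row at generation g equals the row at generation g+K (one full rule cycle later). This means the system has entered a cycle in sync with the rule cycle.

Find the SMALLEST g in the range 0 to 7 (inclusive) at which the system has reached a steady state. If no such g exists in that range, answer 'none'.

Answer: none

Derivation:
Gen 0: 1011110101110
Gen 1 (rule 129): 0001100000100
Gen 2 (rule 161): 1100001110001
Gen 3 (rule 30): 1010011001011
Gen 4 (rule 129): 0000000000000
Gen 5 (rule 161): 1111111111111
Gen 6 (rule 30): 1000000000000
Gen 7 (rule 129): 0011111111111
Gen 8 (rule 161): 1001111111110
Gen 9 (rule 30): 1111000000001
Gen 10 (rule 129): 0110011111100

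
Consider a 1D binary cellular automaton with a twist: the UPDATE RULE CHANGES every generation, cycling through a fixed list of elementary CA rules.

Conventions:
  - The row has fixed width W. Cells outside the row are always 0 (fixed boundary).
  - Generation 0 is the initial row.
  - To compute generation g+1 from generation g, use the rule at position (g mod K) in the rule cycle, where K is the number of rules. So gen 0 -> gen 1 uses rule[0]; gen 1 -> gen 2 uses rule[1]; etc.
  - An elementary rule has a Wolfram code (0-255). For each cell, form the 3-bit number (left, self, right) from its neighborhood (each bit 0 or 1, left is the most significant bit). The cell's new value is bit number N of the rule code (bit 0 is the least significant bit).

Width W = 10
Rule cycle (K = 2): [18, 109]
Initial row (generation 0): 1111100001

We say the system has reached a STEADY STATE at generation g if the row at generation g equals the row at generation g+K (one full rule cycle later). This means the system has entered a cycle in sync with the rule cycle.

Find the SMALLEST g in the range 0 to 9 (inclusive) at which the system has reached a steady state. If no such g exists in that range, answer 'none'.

Answer: 5

Derivation:
Gen 0: 1111100001
Gen 1 (rule 18): 0000010010
Gen 2 (rule 109): 1111010010
Gen 3 (rule 18): 0000001101
Gen 4 (rule 109): 1111101111
Gen 5 (rule 18): 0000000000
Gen 6 (rule 109): 1111111111
Gen 7 (rule 18): 0000000000
Gen 8 (rule 109): 1111111111
Gen 9 (rule 18): 0000000000
Gen 10 (rule 109): 1111111111
Gen 11 (rule 18): 0000000000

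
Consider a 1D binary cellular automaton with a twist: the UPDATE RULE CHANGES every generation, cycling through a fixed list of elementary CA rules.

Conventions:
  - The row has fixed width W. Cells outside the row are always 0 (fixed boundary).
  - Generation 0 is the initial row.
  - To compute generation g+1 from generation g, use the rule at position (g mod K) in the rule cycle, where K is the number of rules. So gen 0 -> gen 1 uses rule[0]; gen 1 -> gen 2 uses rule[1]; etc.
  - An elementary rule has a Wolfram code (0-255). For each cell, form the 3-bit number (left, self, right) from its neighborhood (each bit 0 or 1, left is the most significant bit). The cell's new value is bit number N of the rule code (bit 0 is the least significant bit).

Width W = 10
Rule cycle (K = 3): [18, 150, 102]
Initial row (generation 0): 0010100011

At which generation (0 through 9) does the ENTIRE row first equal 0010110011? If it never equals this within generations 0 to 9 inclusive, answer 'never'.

Answer: never

Derivation:
Gen 0: 0010100011
Gen 1 (rule 18): 0100010100
Gen 2 (rule 150): 1110110110
Gen 3 (rule 102): 0011011010
Gen 4 (rule 18): 0100000001
Gen 5 (rule 150): 1110000011
Gen 6 (rule 102): 0010000101
Gen 7 (rule 18): 0101001000
Gen 8 (rule 150): 1101111100
Gen 9 (rule 102): 0110000100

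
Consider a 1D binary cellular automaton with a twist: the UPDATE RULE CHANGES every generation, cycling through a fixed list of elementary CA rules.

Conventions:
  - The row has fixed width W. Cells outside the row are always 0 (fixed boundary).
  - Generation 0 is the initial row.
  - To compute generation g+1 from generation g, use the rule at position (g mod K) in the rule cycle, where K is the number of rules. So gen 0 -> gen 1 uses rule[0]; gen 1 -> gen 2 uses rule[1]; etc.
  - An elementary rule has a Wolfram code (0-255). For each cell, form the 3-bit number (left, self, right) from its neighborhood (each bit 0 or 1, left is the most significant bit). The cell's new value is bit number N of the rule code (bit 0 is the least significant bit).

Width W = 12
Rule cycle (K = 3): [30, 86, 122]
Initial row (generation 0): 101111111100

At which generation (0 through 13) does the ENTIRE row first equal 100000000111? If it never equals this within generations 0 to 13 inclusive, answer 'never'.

Answer: 7

Derivation:
Gen 0: 101111111100
Gen 1 (rule 30): 101000000010
Gen 2 (rule 86): 101100000111
Gen 3 (rule 122): 011110001101
Gen 4 (rule 30): 110001011001
Gen 5 (rule 86): 011011001111
Gen 6 (rule 122): 111111111001
Gen 7 (rule 30): 100000000111
Gen 8 (rule 86): 110000001001
Gen 9 (rule 122): 111000010110
Gen 10 (rule 30): 100100110101
Gen 11 (rule 86): 111111010101
Gen 12 (rule 122): 100001101010
Gen 13 (rule 30): 110011001011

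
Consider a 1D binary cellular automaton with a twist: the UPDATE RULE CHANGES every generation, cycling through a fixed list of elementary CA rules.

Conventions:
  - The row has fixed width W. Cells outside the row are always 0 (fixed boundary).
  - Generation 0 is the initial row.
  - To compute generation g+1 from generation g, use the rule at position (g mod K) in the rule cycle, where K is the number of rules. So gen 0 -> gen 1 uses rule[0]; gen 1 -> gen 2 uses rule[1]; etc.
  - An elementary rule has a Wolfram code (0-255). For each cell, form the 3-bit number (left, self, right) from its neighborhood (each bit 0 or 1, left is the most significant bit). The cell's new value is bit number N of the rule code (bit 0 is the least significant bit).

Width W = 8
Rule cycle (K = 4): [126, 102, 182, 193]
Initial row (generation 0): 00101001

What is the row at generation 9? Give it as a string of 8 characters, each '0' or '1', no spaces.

Answer: 10001111

Derivation:
Gen 0: 00101001
Gen 1 (rule 126): 01111111
Gen 2 (rule 102): 10000001
Gen 3 (rule 182): 11000011
Gen 4 (rule 193): 01011001
Gen 5 (rule 126): 11111111
Gen 6 (rule 102): 00000001
Gen 7 (rule 182): 00000011
Gen 8 (rule 193): 11111001
Gen 9 (rule 126): 10001111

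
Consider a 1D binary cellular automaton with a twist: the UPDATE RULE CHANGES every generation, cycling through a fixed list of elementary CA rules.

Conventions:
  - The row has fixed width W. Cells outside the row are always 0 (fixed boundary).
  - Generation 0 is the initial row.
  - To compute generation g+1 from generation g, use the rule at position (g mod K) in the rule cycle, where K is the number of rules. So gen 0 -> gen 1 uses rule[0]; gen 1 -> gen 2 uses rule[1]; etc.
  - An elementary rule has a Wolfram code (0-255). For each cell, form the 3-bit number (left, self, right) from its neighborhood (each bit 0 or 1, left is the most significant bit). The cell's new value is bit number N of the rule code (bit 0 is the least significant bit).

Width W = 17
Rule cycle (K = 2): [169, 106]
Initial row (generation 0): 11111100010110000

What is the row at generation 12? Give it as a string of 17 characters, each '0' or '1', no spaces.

Gen 0: 11111100010110000
Gen 1 (rule 169): 11111001001100111
Gen 2 (rule 106): 10001010011101101
Gen 3 (rule 169): 00100100011011010
Gen 4 (rule 106): 01001000111111100
Gen 5 (rule 169): 00000010111111001
Gen 6 (rule 106): 00000101100001010
Gen 7 (rule 169): 11110011001100100
Gen 8 (rule 106): 10010111011101000
Gen 9 (rule 169): 00001110111010011
Gen 10 (rule 106): 00011011101100111
Gen 11 (rule 169): 11010111011000110
Gen 12 (rule 106): 11101101111001110

Answer: 11101101111001110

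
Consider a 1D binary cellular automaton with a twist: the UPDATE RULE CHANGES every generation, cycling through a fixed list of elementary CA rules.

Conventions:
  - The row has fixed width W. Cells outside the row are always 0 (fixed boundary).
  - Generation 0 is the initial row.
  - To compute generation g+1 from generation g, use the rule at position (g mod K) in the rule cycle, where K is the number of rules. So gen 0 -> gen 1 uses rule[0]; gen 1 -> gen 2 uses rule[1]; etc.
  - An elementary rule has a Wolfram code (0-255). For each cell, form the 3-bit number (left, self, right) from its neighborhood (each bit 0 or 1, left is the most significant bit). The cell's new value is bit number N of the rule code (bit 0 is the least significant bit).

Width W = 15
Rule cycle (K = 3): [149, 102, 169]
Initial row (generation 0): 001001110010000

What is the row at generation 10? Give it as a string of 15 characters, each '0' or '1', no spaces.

Answer: 111111111101011

Derivation:
Gen 0: 001001110010000
Gen 1 (rule 149): 101100101011111
Gen 2 (rule 102): 110101111100001
Gen 3 (rule 169): 101011111001100
Gen 4 (rule 149): 101001110100011
Gen 5 (rule 102): 111010011100101
Gen 6 (rule 169): 110100011000010
Gen 7 (rule 149): 000111000111011
Gen 8 (rule 102): 001001001001101
Gen 9 (rule 169): 100000000001010
Gen 10 (rule 149): 111111111101011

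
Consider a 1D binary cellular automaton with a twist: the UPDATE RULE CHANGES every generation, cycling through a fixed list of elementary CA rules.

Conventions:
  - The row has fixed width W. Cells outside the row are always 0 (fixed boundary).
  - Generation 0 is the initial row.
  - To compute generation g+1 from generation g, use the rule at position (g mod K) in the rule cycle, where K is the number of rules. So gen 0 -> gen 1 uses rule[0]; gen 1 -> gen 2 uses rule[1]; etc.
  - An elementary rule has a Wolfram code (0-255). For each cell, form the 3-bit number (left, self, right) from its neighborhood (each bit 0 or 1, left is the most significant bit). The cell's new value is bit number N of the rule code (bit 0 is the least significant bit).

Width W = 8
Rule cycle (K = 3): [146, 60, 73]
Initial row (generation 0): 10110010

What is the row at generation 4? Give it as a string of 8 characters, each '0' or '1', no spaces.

Answer: 01010100

Derivation:
Gen 0: 10110010
Gen 1 (rule 146): 00001101
Gen 2 (rule 60): 00001011
Gen 3 (rule 73): 11100011
Gen 4 (rule 146): 01010100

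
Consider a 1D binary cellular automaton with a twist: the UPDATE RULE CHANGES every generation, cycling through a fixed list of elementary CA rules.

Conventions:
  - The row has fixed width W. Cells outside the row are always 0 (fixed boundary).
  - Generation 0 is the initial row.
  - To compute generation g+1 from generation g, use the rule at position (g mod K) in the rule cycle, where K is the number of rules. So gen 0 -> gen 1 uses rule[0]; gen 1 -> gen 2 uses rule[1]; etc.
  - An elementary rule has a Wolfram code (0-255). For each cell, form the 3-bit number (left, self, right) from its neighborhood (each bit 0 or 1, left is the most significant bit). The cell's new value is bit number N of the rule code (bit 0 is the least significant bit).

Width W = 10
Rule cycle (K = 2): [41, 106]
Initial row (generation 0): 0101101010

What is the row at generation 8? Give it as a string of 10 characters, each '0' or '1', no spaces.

Answer: 0011100111

Derivation:
Gen 0: 0101101010
Gen 1 (rule 41): 0011010100
Gen 2 (rule 106): 0111101000
Gen 3 (rule 41): 0100010011
Gen 4 (rule 106): 1000100111
Gen 5 (rule 41): 0010000100
Gen 6 (rule 106): 0100001000
Gen 7 (rule 41): 0001100011
Gen 8 (rule 106): 0011100111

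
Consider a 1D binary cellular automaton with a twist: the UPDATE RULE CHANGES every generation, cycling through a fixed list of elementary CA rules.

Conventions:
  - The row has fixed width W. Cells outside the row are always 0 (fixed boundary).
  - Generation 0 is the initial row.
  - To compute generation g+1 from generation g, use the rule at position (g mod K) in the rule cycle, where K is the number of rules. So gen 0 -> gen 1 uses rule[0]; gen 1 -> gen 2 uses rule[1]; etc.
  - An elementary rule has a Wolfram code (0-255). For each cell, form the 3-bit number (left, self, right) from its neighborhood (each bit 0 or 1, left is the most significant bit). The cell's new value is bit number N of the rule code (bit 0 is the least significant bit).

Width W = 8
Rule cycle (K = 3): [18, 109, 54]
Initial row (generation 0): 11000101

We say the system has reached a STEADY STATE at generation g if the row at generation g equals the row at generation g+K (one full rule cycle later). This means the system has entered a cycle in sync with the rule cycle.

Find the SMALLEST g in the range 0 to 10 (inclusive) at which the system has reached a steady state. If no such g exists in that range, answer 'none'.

Answer: 10

Derivation:
Gen 0: 11000101
Gen 1 (rule 18): 00101000
Gen 2 (rule 109): 10111011
Gen 3 (rule 54): 11000100
Gen 4 (rule 18): 00101010
Gen 5 (rule 109): 10111110
Gen 6 (rule 54): 11000001
Gen 7 (rule 18): 00100010
Gen 8 (rule 109): 10101010
Gen 9 (rule 54): 11111111
Gen 10 (rule 18): 00000000
Gen 11 (rule 109): 11111111
Gen 12 (rule 54): 00000000
Gen 13 (rule 18): 00000000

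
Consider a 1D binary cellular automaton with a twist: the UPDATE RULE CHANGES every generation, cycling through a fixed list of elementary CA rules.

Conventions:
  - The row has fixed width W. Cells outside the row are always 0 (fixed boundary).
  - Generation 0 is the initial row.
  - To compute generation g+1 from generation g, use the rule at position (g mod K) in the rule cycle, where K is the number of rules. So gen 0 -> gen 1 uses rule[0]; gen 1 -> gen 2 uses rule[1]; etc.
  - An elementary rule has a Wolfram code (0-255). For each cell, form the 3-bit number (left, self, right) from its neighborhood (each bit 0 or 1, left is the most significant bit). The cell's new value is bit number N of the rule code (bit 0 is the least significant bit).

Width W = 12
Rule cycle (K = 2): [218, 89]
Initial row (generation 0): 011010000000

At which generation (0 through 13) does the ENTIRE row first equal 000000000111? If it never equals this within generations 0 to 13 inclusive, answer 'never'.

Answer: never

Derivation:
Gen 0: 011010000000
Gen 1 (rule 218): 111001000000
Gen 2 (rule 89): 101100111111
Gen 3 (rule 218): 001111111111
Gen 4 (rule 89): 101000000001
Gen 5 (rule 218): 000100000010
Gen 6 (rule 89): 110011111001
Gen 7 (rule 218): 111111111110
Gen 8 (rule 89): 100000000011
Gen 9 (rule 218): 010000000111
Gen 10 (rule 89): 001111110101
Gen 11 (rule 218): 011111110000
Gen 12 (rule 89): 010000011111
Gen 13 (rule 218): 101000111111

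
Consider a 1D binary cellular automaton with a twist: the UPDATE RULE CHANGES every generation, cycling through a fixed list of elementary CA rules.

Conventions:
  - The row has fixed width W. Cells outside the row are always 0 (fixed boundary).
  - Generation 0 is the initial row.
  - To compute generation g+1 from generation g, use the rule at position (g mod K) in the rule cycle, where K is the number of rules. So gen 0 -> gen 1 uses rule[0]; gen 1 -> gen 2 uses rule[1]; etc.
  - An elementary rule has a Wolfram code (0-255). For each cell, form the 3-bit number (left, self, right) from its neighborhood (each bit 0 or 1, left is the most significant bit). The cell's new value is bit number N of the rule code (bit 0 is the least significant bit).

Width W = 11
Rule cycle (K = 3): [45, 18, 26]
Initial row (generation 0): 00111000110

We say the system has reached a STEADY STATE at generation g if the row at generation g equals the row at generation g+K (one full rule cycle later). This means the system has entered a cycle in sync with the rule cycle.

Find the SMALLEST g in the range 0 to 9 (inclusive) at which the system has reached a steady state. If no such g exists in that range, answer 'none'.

Answer: 5

Derivation:
Gen 0: 00111000110
Gen 1 (rule 45): 10100010100
Gen 2 (rule 18): 00010100010
Gen 3 (rule 26): 00100010101
Gen 4 (rule 45): 10101011111
Gen 5 (rule 18): 00000000000
Gen 6 (rule 26): 00000000000
Gen 7 (rule 45): 11111111111
Gen 8 (rule 18): 00000000000
Gen 9 (rule 26): 00000000000
Gen 10 (rule 45): 11111111111
Gen 11 (rule 18): 00000000000
Gen 12 (rule 26): 00000000000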